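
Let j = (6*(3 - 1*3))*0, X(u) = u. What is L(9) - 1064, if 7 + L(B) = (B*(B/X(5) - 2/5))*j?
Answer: -1071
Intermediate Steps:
j = 0 (j = (6*(3 - 3))*0 = (6*0)*0 = 0*0 = 0)
L(B) = -7 (L(B) = -7 + (B*(B/5 - 2/5))*0 = -7 + (B*(B*(⅕) - 2*⅕))*0 = -7 + (B*(B/5 - ⅖))*0 = -7 + (B*(-⅖ + B/5))*0 = -7 + 0 = -7)
L(9) - 1064 = -7 - 1064 = -1071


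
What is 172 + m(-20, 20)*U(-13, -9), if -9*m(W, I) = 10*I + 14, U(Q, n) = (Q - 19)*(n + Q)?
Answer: -149108/9 ≈ -16568.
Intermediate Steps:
U(Q, n) = (-19 + Q)*(Q + n)
m(W, I) = -14/9 - 10*I/9 (m(W, I) = -(10*I + 14)/9 = -(14 + 10*I)/9 = -14/9 - 10*I/9)
172 + m(-20, 20)*U(-13, -9) = 172 + (-14/9 - 10/9*20)*((-13)² - 19*(-13) - 19*(-9) - 13*(-9)) = 172 + (-14/9 - 200/9)*(169 + 247 + 171 + 117) = 172 - 214/9*704 = 172 - 150656/9 = -149108/9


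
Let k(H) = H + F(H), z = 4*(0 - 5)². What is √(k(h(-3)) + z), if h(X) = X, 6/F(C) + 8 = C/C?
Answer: √4711/7 ≈ 9.8053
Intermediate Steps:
F(C) = -6/7 (F(C) = 6/(-8 + C/C) = 6/(-8 + 1) = 6/(-7) = 6*(-⅐) = -6/7)
z = 100 (z = 4*(-5)² = 4*25 = 100)
k(H) = -6/7 + H (k(H) = H - 6/7 = -6/7 + H)
√(k(h(-3)) + z) = √((-6/7 - 3) + 100) = √(-27/7 + 100) = √(673/7) = √4711/7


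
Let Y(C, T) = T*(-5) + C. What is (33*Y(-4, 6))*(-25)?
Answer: 28050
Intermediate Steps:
Y(C, T) = C - 5*T (Y(C, T) = -5*T + C = C - 5*T)
(33*Y(-4, 6))*(-25) = (33*(-4 - 5*6))*(-25) = (33*(-4 - 30))*(-25) = (33*(-34))*(-25) = -1122*(-25) = 28050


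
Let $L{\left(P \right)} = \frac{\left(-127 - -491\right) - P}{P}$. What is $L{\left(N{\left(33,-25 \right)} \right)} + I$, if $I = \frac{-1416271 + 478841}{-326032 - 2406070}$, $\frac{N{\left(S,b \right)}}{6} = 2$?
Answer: $\frac{121618633}{4098153} \approx 29.676$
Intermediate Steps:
$N{\left(S,b \right)} = 12$ ($N{\left(S,b \right)} = 6 \cdot 2 = 12$)
$L{\left(P \right)} = \frac{364 - P}{P}$ ($L{\left(P \right)} = \frac{\left(-127 + 491\right) - P}{P} = \frac{364 - P}{P}$)
$I = \frac{468715}{1366051}$ ($I = - \frac{937430}{-2732102} = \left(-937430\right) \left(- \frac{1}{2732102}\right) = \frac{468715}{1366051} \approx 0.34312$)
$L{\left(N{\left(33,-25 \right)} \right)} + I = \frac{364 - 12}{12} + \frac{468715}{1366051} = \frac{1}{12} \cdot 352 + \frac{468715}{1366051} = \frac{88}{3} + \frac{468715}{1366051} = \frac{121618633}{4098153}$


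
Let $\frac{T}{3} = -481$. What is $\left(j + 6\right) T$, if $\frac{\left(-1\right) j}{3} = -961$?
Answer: $-4168827$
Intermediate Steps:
$j = 2883$ ($j = \left(-3\right) \left(-961\right) = 2883$)
$T = -1443$ ($T = 3 \left(-481\right) = -1443$)
$\left(j + 6\right) T = \left(2883 + 6\right) \left(-1443\right) = 2889 \left(-1443\right) = -4168827$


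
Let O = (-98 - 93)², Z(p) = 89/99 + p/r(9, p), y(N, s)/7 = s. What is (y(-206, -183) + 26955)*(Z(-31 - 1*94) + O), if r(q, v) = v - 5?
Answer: 36529777487/39 ≈ 9.3666e+8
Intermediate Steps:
y(N, s) = 7*s
r(q, v) = -5 + v
Z(p) = 89/99 + p/(-5 + p)
O = 36481 (O = (-191)² = 36481)
(y(-206, -183) + 26955)*(Z(-31 - 1*94) + O) = (7*(-183) + 26955)*((-445 + 188*(-31 - 1*94))/(99*(-5 + (-31 - 1*94))) + 36481) = (-1281 + 26955)*((-445 + 188*(-31 - 94))/(99*(-5 + (-31 - 94))) + 36481) = 25674*((-445 + 188*(-125))/(99*(-5 - 125)) + 36481) = 25674*((1/99)*(-445 - 23500)/(-130) + 36481) = 25674*((1/99)*(-1/130)*(-23945) + 36481) = 25674*(4789/2574 + 36481) = 25674*(93906883/2574) = 36529777487/39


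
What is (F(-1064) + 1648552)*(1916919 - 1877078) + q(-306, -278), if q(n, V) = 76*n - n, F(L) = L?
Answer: 65637546458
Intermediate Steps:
q(n, V) = 75*n
(F(-1064) + 1648552)*(1916919 - 1877078) + q(-306, -278) = (-1064 + 1648552)*(1916919 - 1877078) + 75*(-306) = 1647488*39841 - 22950 = 65637569408 - 22950 = 65637546458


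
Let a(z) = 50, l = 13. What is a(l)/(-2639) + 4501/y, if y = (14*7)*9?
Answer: 241511/47502 ≈ 5.0842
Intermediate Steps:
y = 882 (y = 98*9 = 882)
a(l)/(-2639) + 4501/y = 50/(-2639) + 4501/882 = 50*(-1/2639) + 4501*(1/882) = -50/2639 + 643/126 = 241511/47502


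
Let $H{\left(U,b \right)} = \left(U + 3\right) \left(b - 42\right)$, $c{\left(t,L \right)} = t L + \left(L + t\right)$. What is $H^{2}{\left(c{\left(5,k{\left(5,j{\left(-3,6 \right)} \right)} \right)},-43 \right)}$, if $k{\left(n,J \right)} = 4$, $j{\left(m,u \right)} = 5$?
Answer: $7398400$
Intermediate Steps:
$c{\left(t,L \right)} = L + t + L t$ ($c{\left(t,L \right)} = L t + \left(L + t\right) = L + t + L t$)
$H{\left(U,b \right)} = \left(-42 + b\right) \left(3 + U\right)$ ($H{\left(U,b \right)} = \left(3 + U\right) \left(-42 + b\right) = \left(-42 + b\right) \left(3 + U\right)$)
$H^{2}{\left(c{\left(5,k{\left(5,j{\left(-3,6 \right)} \right)} \right)},-43 \right)} = \left(-126 - 42 \left(4 + 5 + 4 \cdot 5\right) + 3 \left(-43\right) + \left(4 + 5 + 4 \cdot 5\right) \left(-43\right)\right)^{2} = \left(-126 - 42 \left(4 + 5 + 20\right) - 129 + \left(4 + 5 + 20\right) \left(-43\right)\right)^{2} = \left(-126 - 1218 - 129 + 29 \left(-43\right)\right)^{2} = \left(-126 - 1218 - 129 - 1247\right)^{2} = \left(-2720\right)^{2} = 7398400$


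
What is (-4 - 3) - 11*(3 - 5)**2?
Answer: -51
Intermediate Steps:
(-4 - 3) - 11*(3 - 5)**2 = -7 - 11*(-2)**2 = -7 - 11*4 = -7 - 44 = -51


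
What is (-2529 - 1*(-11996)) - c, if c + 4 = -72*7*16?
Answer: 17535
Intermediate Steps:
c = -8068 (c = -4 - 72*7*16 = -4 - 36*14*16 = -4 - 504*16 = -4 - 8064 = -8068)
(-2529 - 1*(-11996)) - c = (-2529 - 1*(-11996)) - 1*(-8068) = (-2529 + 11996) + 8068 = 9467 + 8068 = 17535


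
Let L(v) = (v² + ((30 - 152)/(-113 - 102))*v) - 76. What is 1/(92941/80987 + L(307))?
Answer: 17412205/1642812850878 ≈ 1.0599e-5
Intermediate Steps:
L(v) = -76 + v² + 122*v/215 (L(v) = (v² + (-122/(-215))*v) - 76 = (v² + (-122*(-1/215))*v) - 76 = (v² + 122*v/215) - 76 = -76 + v² + 122*v/215)
1/(92941/80987 + L(307)) = 1/(92941/80987 + (-76 + 307² + (122/215)*307)) = 1/(92941*(1/80987) + (-76 + 94249 + 37454/215)) = 1/(92941/80987 + 20284649/215) = 1/(1642812850878/17412205) = 17412205/1642812850878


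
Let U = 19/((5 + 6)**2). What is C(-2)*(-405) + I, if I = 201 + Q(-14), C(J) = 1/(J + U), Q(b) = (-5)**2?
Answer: 99403/223 ≈ 445.75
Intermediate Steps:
Q(b) = 25
U = 19/121 (U = 19/(11**2) = 19/121 ≈ 0.15702)
C(J) = 1/(19/121 + J) (C(J) = 1/(J + 19/121) = 1/(19/121 + J))
I = 226 (I = 201 + 25 = 226)
C(-2)*(-405) + I = (121/(19 + 121*(-2)))*(-405) + 226 = (121/(19 - 242))*(-405) + 226 = (121/(-223))*(-405) + 226 = (121*(-1/223))*(-405) + 226 = -121/223*(-405) + 226 = 49005/223 + 226 = 99403/223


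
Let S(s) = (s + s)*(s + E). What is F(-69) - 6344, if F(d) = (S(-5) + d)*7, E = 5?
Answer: -6827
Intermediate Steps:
S(s) = 2*s*(5 + s) (S(s) = (s + s)*(s + 5) = (2*s)*(5 + s) = 2*s*(5 + s))
F(d) = 7*d (F(d) = (2*(-5)*(5 - 5) + d)*7 = (2*(-5)*0 + d)*7 = (0 + d)*7 = d*7 = 7*d)
F(-69) - 6344 = 7*(-69) - 6344 = -483 - 6344 = -6827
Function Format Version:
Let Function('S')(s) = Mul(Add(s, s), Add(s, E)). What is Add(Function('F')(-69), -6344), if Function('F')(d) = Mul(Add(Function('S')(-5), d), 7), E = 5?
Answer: -6827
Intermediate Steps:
Function('S')(s) = Mul(2, s, Add(5, s)) (Function('S')(s) = Mul(Add(s, s), Add(s, 5)) = Mul(Mul(2, s), Add(5, s)) = Mul(2, s, Add(5, s)))
Function('F')(d) = Mul(7, d) (Function('F')(d) = Mul(Add(Mul(2, -5, Add(5, -5)), d), 7) = Mul(Add(Mul(2, -5, 0), d), 7) = Mul(Add(0, d), 7) = Mul(d, 7) = Mul(7, d))
Add(Function('F')(-69), -6344) = Add(Mul(7, -69), -6344) = Add(-483, -6344) = -6827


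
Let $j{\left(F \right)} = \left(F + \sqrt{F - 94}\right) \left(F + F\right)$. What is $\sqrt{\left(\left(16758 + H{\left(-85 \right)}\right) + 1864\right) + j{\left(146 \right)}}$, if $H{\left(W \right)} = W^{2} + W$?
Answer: $\sqrt{68394 + 584 \sqrt{13}} \approx 265.52$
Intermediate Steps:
$H{\left(W \right)} = W + W^{2}$
$j{\left(F \right)} = 2 F \left(F + \sqrt{-94 + F}\right)$ ($j{\left(F \right)} = \left(F + \sqrt{-94 + F}\right) 2 F = 2 F \left(F + \sqrt{-94 + F}\right)$)
$\sqrt{\left(\left(16758 + H{\left(-85 \right)}\right) + 1864\right) + j{\left(146 \right)}} = \sqrt{\left(\left(16758 - 85 \left(1 - 85\right)\right) + 1864\right) + 2 \cdot 146 \left(146 + \sqrt{-94 + 146}\right)} = \sqrt{\left(\left(16758 - -7140\right) + 1864\right) + 2 \cdot 146 \left(146 + \sqrt{52}\right)} = \sqrt{\left(\left(16758 + 7140\right) + 1864\right) + 2 \cdot 146 \left(146 + 2 \sqrt{13}\right)} = \sqrt{\left(23898 + 1864\right) + \left(42632 + 584 \sqrt{13}\right)} = \sqrt{25762 + \left(42632 + 584 \sqrt{13}\right)} = \sqrt{68394 + 584 \sqrt{13}}$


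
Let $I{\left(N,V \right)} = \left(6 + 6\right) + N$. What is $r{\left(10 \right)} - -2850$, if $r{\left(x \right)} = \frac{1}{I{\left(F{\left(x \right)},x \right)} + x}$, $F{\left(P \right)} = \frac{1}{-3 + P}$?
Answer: $\frac{441757}{155} \approx 2850.0$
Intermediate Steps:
$I{\left(N,V \right)} = 12 + N$
$r{\left(x \right)} = \frac{1}{12 + x + \frac{1}{-3 + x}}$ ($r{\left(x \right)} = \frac{1}{\left(12 + \frac{1}{-3 + x}\right) + x} = \frac{1}{12 + x + \frac{1}{-3 + x}}$)
$r{\left(10 \right)} - -2850 = \frac{-3 + 10}{-35 + 10^{2} + 9 \cdot 10} - -2850 = \frac{1}{-35 + 100 + 90} \cdot 7 + 2850 = \frac{1}{155} \cdot 7 + 2850 = \frac{7}{155} + 2850 = \frac{441757}{155}$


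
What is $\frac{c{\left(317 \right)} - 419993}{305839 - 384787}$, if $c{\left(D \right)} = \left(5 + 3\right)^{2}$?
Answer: $\frac{419929}{78948} \approx 5.3191$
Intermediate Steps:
$c{\left(D \right)} = 64$ ($c{\left(D \right)} = 8^{2} = 64$)
$\frac{c{\left(317 \right)} - 419993}{305839 - 384787} = \frac{64 - 419993}{305839 - 384787} = - \frac{419929}{-78948} = \left(-419929\right) \left(- \frac{1}{78948}\right) = \frac{419929}{78948}$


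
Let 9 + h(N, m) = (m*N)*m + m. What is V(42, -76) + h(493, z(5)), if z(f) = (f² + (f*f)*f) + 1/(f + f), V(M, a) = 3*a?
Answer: 1110720803/100 ≈ 1.1107e+7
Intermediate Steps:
z(f) = f² + f³ + 1/(2*f) (z(f) = (f² + f²*f) + 1/(2*f) = (f² + f³) + 1/(2*f) = f² + f³ + 1/(2*f))
h(N, m) = -9 + m + N*m² (h(N, m) = -9 + ((m*N)*m + m) = -9 + ((N*m)*m + m) = -9 + (N*m² + m) = -9 + (m + N*m²) = -9 + m + N*m²)
V(42, -76) + h(493, z(5)) = 3*(-76) + (-9 + (5² + 5³ + (½)/5) + 493*(5² + 5³ + (½)/5)²) = -228 + (-9 + (25 + 125 + (½)*(⅕)) + 493*(25 + 125 + (½)*(⅕))²) = -228 + (-9 + (25 + 125 + ⅒) + 493*(25 + 125 + ⅒)²) = -228 + (-9 + 1501/10 + 493*(1501/10)²) = -228 + (-9 + 1501/10 + 493*(2253001/100)) = -228 + (-9 + 1501/10 + 1110729493/100) = -228 + 1110743603/100 = 1110720803/100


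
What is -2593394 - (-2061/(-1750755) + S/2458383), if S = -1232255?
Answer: -3720677968529553616/1434675443055 ≈ -2.5934e+6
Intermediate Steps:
-2593394 - (-2061/(-1750755) + S/2458383) = -2593394 - (-2061/(-1750755) - 1232255/2458383) = -2593394 - (-2061*(-1/1750755) - 1232255*1/2458383) = -2593394 - (687/583585 - 1232255/2458383) = -2593394 - 1*(-717436625054/1434675443055) = -2593394 + 717436625054/1434675443055 = -3720677968529553616/1434675443055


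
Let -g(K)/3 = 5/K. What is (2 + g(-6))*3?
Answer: 27/2 ≈ 13.500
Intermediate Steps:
g(K) = -15/K
(2 + g(-6))*3 = (2 - 15/(-6))*3 = (2 - 15*(-⅙))*3 = (2 + 5/2)*3 = (9/2)*3 = 27/2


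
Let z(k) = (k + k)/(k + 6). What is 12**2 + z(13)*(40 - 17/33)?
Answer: 124166/627 ≈ 198.03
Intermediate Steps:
z(k) = 2*k/(6 + k) (z(k) = (2*k)/(6 + k) = 2*k/(6 + k))
12**2 + z(13)*(40 - 17/33) = 12**2 + (2*13/(6 + 13))*(40 - 17/33) = 144 + (2*13/19)*(40 - 17*1/33) = 144 + (2*13*(1/19))*(40 - 17/33) = 144 + (26/19)*(1303/33) = 144 + 33878/627 = 124166/627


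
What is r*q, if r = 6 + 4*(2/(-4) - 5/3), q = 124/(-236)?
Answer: 248/177 ≈ 1.4011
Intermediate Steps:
q = -31/59 (q = 124*(-1/236) = -31/59 ≈ -0.52542)
r = -8/3 (r = 6 + 4*(2*(-¼) - 5*⅓) = 6 + 4*(-½ - 5/3) = 6 + 4*(-13/6) = 6 - 26/3 = -8/3 ≈ -2.6667)
r*q = -8/3*(-31/59) = 248/177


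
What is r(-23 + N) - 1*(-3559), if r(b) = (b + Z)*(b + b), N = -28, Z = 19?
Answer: 6823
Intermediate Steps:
r(b) = 2*b*(19 + b) (r(b) = (b + 19)*(b + b) = (19 + b)*(2*b) = 2*b*(19 + b))
r(-23 + N) - 1*(-3559) = 2*(-23 - 28)*(19 + (-23 - 28)) - 1*(-3559) = 2*(-51)*(19 - 51) + 3559 = 2*(-51)*(-32) + 3559 = 3264 + 3559 = 6823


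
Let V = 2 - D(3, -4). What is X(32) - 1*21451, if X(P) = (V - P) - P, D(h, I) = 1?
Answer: -21514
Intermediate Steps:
V = 1 (V = 2 - 1*1 = 2 - 1 = 1)
X(P) = 1 - 2*P (X(P) = (1 - P) - P = 1 - 2*P)
X(32) - 1*21451 = (1 - 2*32) - 1*21451 = (1 - 64) - 21451 = -63 - 21451 = -21514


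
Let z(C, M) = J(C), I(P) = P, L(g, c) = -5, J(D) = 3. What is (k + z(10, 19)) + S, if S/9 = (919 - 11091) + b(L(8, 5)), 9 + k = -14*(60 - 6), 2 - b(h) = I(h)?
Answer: -92247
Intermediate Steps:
z(C, M) = 3
b(h) = 2 - h
k = -765 (k = -9 - 14*(60 - 6) = -9 - 14*54 = -9 - 756 = -765)
S = -91485 (S = 9*((919 - 11091) + (2 - 1*(-5))) = 9*(-10172 + (2 + 5)) = 9*(-10172 + 7) = 9*(-10165) = -91485)
(k + z(10, 19)) + S = (-765 + 3) - 91485 = -762 - 91485 = -92247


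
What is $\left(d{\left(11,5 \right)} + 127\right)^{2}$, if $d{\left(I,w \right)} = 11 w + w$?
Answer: $34969$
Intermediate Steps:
$d{\left(I,w \right)} = 12 w$
$\left(d{\left(11,5 \right)} + 127\right)^{2} = \left(12 \cdot 5 + 127\right)^{2} = \left(60 + 127\right)^{2} = 187^{2} = 34969$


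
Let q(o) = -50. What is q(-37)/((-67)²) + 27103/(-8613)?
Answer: -122096017/38663757 ≈ -3.1579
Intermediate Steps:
q(-37)/((-67)²) + 27103/(-8613) = -50/((-67)²) + 27103/(-8613) = -50/4489 + 27103*(-1/8613) = -50*1/4489 - 27103/8613 = -50/4489 - 27103/8613 = -122096017/38663757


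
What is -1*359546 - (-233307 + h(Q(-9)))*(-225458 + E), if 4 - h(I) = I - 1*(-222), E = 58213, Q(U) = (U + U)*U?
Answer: -39083341861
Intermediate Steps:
Q(U) = 2*U**2 (Q(U) = (2*U)*U = 2*U**2)
h(I) = -218 - I (h(I) = 4 - (I - 1*(-222)) = 4 - (I + 222) = 4 - (222 + I) = 4 + (-222 - I) = -218 - I)
-1*359546 - (-233307 + h(Q(-9)))*(-225458 + E) = -1*359546 - (-233307 + (-218 - 2*(-9)**2))*(-225458 + 58213) = -359546 - (-233307 + (-218 - 2*81))*(-167245) = -359546 - (-233307 + (-218 - 1*162))*(-167245) = -359546 - (-233307 + (-218 - 162))*(-167245) = -359546 - (-233307 - 380)*(-167245) = -359546 - (-233687)*(-167245) = -359546 - 1*39082982315 = -359546 - 39082982315 = -39083341861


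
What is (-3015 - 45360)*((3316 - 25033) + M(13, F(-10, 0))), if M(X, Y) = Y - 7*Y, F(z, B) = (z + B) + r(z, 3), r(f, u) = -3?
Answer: 1046786625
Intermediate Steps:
F(z, B) = -3 + B + z (F(z, B) = (z + B) - 3 = (B + z) - 3 = -3 + B + z)
M(X, Y) = -6*Y
(-3015 - 45360)*((3316 - 25033) + M(13, F(-10, 0))) = (-3015 - 45360)*((3316 - 25033) - 6*(-3 + 0 - 10)) = -48375*(-21717 - 6*(-13)) = -48375*(-21717 + 78) = -48375*(-21639) = 1046786625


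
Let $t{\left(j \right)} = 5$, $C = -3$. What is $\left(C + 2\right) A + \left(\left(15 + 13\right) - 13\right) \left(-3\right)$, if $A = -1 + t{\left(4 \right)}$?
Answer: $-49$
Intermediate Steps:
$A = 4$ ($A = -1 + 5 = 4$)
$\left(C + 2\right) A + \left(\left(15 + 13\right) - 13\right) \left(-3\right) = \left(-3 + 2\right) 4 + \left(\left(15 + 13\right) - 13\right) \left(-3\right) = \left(-1\right) 4 + \left(28 - 13\right) \left(-3\right) = -4 + 15 \left(-3\right) = -4 - 45 = -49$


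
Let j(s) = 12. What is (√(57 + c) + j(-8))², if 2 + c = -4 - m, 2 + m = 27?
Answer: (12 + √26)² ≈ 292.38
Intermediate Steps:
m = 25 (m = -2 + 27 = 25)
c = -31 (c = -2 + (-4 - 1*25) = -2 + (-4 - 25) = -2 - 29 = -31)
(√(57 + c) + j(-8))² = (√(57 - 31) + 12)² = (√26 + 12)² = (12 + √26)²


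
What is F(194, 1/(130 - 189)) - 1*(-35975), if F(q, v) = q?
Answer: 36169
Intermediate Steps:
F(194, 1/(130 - 189)) - 1*(-35975) = 194 - 1*(-35975) = 194 + 35975 = 36169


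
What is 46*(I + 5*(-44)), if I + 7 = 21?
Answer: -9476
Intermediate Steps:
I = 14 (I = -7 + 21 = 14)
46*(I + 5*(-44)) = 46*(14 + 5*(-44)) = 46*(14 - 220) = 46*(-206) = -9476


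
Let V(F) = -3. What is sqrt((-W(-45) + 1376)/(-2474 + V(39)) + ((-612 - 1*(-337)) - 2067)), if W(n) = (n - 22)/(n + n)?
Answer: I*sqrt(12935533883410)/74310 ≈ 48.4*I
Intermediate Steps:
W(n) = (-22 + n)/(2*n) (W(n) = (-22 + n)/((2*n)) = (-22 + n)*(1/(2*n)) = (-22 + n)/(2*n))
sqrt((-W(-45) + 1376)/(-2474 + V(39)) + ((-612 - 1*(-337)) - 2067)) = sqrt((-(-22 - 45)/(2*(-45)) + 1376)/(-2474 - 3) + ((-612 - 1*(-337)) - 2067)) = sqrt((-(-1)*(-67)/(2*45) + 1376)/(-2477) + ((-612 + 337) - 2067)) = sqrt((-1*67/90 + 1376)*(-1/2477) + (-275 - 2067)) = sqrt((-67/90 + 1376)*(-1/2477) - 2342) = sqrt((123773/90)*(-1/2477) - 2342) = sqrt(-123773/222930 - 2342) = sqrt(-522225833/222930) = I*sqrt(12935533883410)/74310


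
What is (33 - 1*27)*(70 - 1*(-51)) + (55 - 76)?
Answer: 705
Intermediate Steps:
(33 - 1*27)*(70 - 1*(-51)) + (55 - 76) = (33 - 27)*(70 + 51) - 21 = 6*121 - 21 = 726 - 21 = 705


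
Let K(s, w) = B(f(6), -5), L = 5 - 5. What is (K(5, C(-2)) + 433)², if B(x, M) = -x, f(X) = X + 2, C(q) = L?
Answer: 180625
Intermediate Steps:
L = 0
C(q) = 0
f(X) = 2 + X
K(s, w) = -8 (K(s, w) = -(2 + 6) = -1*8 = -8)
(K(5, C(-2)) + 433)² = (-8 + 433)² = 425² = 180625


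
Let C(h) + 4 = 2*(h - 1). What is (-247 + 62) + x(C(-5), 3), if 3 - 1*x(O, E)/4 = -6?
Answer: -149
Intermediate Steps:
C(h) = -6 + 2*h (C(h) = -4 + 2*(h - 1) = -4 + 2*(-1 + h) = -4 + (-2 + 2*h) = -6 + 2*h)
x(O, E) = 36 (x(O, E) = 12 - 4*(-6) = 12 + 24 = 36)
(-247 + 62) + x(C(-5), 3) = (-247 + 62) + 36 = -185 + 36 = -149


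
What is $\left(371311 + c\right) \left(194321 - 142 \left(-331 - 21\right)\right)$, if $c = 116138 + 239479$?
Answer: $177592145040$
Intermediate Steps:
$c = 355617$
$\left(371311 + c\right) \left(194321 - 142 \left(-331 - 21\right)\right) = \left(371311 + 355617\right) \left(194321 - 142 \left(-331 - 21\right)\right) = 726928 \left(194321 - -49984\right) = 726928 \left(194321 + 49984\right) = 726928 \cdot 244305 = 177592145040$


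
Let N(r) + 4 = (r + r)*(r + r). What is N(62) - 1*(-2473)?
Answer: 17845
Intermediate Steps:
N(r) = -4 + 4*r² (N(r) = -4 + (r + r)*(r + r) = -4 + (2*r)*(2*r) = -4 + 4*r²)
N(62) - 1*(-2473) = (-4 + 4*62²) - 1*(-2473) = (-4 + 4*3844) + 2473 = (-4 + 15376) + 2473 = 15372 + 2473 = 17845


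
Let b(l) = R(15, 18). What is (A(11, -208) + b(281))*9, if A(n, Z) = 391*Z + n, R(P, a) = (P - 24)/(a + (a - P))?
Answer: -5122998/7 ≈ -7.3186e+5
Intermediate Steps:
R(P, a) = (-24 + P)/(-P + 2*a)
b(l) = -3/7 (b(l) = (24 - 1*15)/(15 - 2*18) = (24 - 15)/(15 - 36) = 9/(-21) = -1/21*9 = -3/7)
A(n, Z) = n + 391*Z
(A(11, -208) + b(281))*9 = ((11 + 391*(-208)) - 3/7)*9 = ((11 - 81328) - 3/7)*9 = (-81317 - 3/7)*9 = -569222/7*9 = -5122998/7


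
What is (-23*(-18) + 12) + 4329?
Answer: 4755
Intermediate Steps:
(-23*(-18) + 12) + 4329 = (414 + 12) + 4329 = 426 + 4329 = 4755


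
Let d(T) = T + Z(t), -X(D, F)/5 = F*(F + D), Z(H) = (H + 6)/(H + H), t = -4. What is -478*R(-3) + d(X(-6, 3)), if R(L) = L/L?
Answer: -1733/4 ≈ -433.25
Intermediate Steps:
Z(H) = (6 + H)/(2*H) (Z(H) = (6 + H)/((2*H)) = (6 + H)*(1/(2*H)) = (6 + H)/(2*H))
X(D, F) = -5*F*(D + F) (X(D, F) = -5*F*(F + D) = -5*F*(D + F))
R(L) = 1
d(T) = -1/4 + T (d(T) = T + (1/2)*(6 - 4)/(-4) = T + (1/2)*(-1/4)*2 = T - 1/4 = -1/4 + T)
-478*R(-3) + d(X(-6, 3)) = -478*1 + (-1/4 - 5*3*(-6 + 3)) = -478 + (-1/4 - 5*3*(-3)) = -478 + (-1/4 + 45) = -478 + 179/4 = -1733/4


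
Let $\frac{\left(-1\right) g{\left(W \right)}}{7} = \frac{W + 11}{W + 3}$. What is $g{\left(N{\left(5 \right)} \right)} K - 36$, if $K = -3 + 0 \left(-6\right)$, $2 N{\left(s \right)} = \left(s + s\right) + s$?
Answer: $1$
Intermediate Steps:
$N{\left(s \right)} = \frac{3 s}{2}$ ($N{\left(s \right)} = \frac{\left(s + s\right) + s}{2} = \frac{2 s + s}{2} = \frac{3 s}{2}$)
$g{\left(W \right)} = - \frac{7 \left(11 + W\right)}{3 + W}$ ($g{\left(W \right)} = - 7 \frac{W + 11}{W + 3} = - 7 \frac{11 + W}{3 + W} = - \frac{7 \left(11 + W\right)}{3 + W}$)
$K = -3$ ($K = -3 + 0 = -3$)
$g{\left(N{\left(5 \right)} \right)} K - 36 = \frac{7 \left(-11 - \frac{3}{2} \cdot 5\right)}{3 + \frac{3}{2} \cdot 5} \left(-3\right) - 36 = \frac{7 \left(-11 - \frac{15}{2}\right)}{3 + \frac{15}{2}} \left(-3\right) - 36 = \frac{7 \left(-11 - \frac{15}{2}\right)}{\frac{21}{2}} \left(-3\right) - 36 = 7 \cdot \frac{2}{21} \left(- \frac{37}{2}\right) \left(-3\right) - 36 = \left(- \frac{37}{3}\right) \left(-3\right) - 36 = 37 - 36 = 1$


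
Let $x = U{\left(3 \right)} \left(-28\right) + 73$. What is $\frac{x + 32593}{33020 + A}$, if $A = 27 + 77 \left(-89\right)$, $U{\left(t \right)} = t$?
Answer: $\frac{16291}{13097} \approx 1.2439$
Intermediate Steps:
$x = -11$ ($x = 3 \left(-28\right) + 73 = -84 + 73 = -11$)
$A = -6826$ ($A = 27 - 6853 = -6826$)
$\frac{x + 32593}{33020 + A} = \frac{-11 + 32593}{33020 - 6826} = \frac{32582}{26194} = 32582 \cdot \frac{1}{26194} = \frac{16291}{13097}$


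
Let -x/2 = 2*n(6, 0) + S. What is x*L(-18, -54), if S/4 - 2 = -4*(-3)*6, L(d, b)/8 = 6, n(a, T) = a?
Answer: -29568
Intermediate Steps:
L(d, b) = 48 (L(d, b) = 8*6 = 48)
S = 296 (S = 8 + 4*(-4*(-3)*6) = 8 + 4*(12*6) = 8 + 4*72 = 8 + 288 = 296)
x = -616 (x = -2*(2*6 + 296) = -2*(12 + 296) = -2*308 = -616)
x*L(-18, -54) = -616*48 = -29568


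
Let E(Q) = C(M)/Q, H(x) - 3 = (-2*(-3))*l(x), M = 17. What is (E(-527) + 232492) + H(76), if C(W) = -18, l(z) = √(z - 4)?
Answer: 122524883/527 + 36*√2 ≈ 2.3255e+5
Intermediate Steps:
l(z) = √(-4 + z)
H(x) = 3 + 6*√(-4 + x) (H(x) = 3 + (-2*(-3))*√(-4 + x) = 3 + 6*√(-4 + x))
E(Q) = -18/Q
(E(-527) + 232492) + H(76) = (-18/(-527) + 232492) + (3 + 6*√(-4 + 76)) = (-18*(-1/527) + 232492) + (3 + 6*√72) = (18/527 + 232492) + (3 + 6*(6*√2)) = 122523302/527 + (3 + 36*√2) = 122524883/527 + 36*√2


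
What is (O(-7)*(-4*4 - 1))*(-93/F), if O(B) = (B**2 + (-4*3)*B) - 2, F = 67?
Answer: 207111/67 ≈ 3091.2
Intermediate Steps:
O(B) = -2 + B**2 - 12*B (O(B) = (B**2 - 12*B) - 2 = -2 + B**2 - 12*B)
(O(-7)*(-4*4 - 1))*(-93/F) = ((-2 + (-7)**2 - 12*(-7))*(-4*4 - 1))*(-93/67) = ((-2 + 49 + 84)*(-16 - 1))*(-93*1/67) = (131*(-17))*(-93/67) = -2227*(-93/67) = 207111/67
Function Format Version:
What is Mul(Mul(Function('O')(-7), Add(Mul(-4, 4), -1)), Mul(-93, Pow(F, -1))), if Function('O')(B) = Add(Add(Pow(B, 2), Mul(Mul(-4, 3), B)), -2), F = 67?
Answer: Rational(207111, 67) ≈ 3091.2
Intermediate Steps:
Function('O')(B) = Add(-2, Pow(B, 2), Mul(-12, B)) (Function('O')(B) = Add(Add(Pow(B, 2), Mul(-12, B)), -2) = Add(-2, Pow(B, 2), Mul(-12, B)))
Mul(Mul(Function('O')(-7), Add(Mul(-4, 4), -1)), Mul(-93, Pow(F, -1))) = Mul(Mul(Add(-2, Pow(-7, 2), Mul(-12, -7)), Add(Mul(-4, 4), -1)), Mul(-93, Pow(67, -1))) = Mul(Mul(Add(-2, 49, 84), Add(-16, -1)), Mul(-93, Rational(1, 67))) = Mul(Mul(131, -17), Rational(-93, 67)) = Mul(-2227, Rational(-93, 67)) = Rational(207111, 67)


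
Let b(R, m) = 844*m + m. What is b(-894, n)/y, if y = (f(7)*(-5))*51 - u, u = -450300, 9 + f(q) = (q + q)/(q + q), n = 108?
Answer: 507/2513 ≈ 0.20175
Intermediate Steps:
f(q) = -8 (f(q) = -9 + (q + q)/(q + q) = -9 + (2*q)/((2*q)) = -9 + (2*q)*(1/(2*q)) = -9 + 1 = -8)
b(R, m) = 845*m
y = 452340 (y = -8*(-5)*51 - 1*(-450300) = 40*51 + 450300 = 2040 + 450300 = 452340)
b(-894, n)/y = (845*108)/452340 = 91260*(1/452340) = 507/2513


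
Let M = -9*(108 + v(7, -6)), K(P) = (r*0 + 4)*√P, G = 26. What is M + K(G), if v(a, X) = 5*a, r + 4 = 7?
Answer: -1287 + 4*√26 ≈ -1266.6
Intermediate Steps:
r = 3 (r = -4 + 7 = 3)
K(P) = 4*√P (K(P) = (3*0 + 4)*√P = (0 + 4)*√P = 4*√P)
M = -1287 (M = -9*(108 + 5*7) = -9*(108 + 35) = -9*143 = -1287)
M + K(G) = -1287 + 4*√26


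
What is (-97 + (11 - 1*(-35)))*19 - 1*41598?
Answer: -42567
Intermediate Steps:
(-97 + (11 - 1*(-35)))*19 - 1*41598 = (-97 + (11 + 35))*19 - 41598 = (-97 + 46)*19 - 41598 = -51*19 - 41598 = -969 - 41598 = -42567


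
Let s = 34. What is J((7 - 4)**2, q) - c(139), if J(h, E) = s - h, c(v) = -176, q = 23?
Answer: 201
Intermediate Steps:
J(h, E) = 34 - h
J((7 - 4)**2, q) - c(139) = (34 - (7 - 4)**2) - 1*(-176) = (34 - 1*3**2) + 176 = (34 - 1*9) + 176 = (34 - 9) + 176 = 25 + 176 = 201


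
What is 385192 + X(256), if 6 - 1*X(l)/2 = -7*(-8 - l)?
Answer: 381508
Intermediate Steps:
X(l) = -100 - 14*l (X(l) = 12 - (-14)*(-8 - l) = 12 - 2*(56 + 7*l) = 12 + (-112 - 14*l) = -100 - 14*l)
385192 + X(256) = 385192 + (-100 - 14*256) = 385192 + (-100 - 3584) = 385192 - 3684 = 381508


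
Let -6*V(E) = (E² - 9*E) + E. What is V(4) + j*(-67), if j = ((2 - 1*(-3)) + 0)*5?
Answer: -5017/3 ≈ -1672.3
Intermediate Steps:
V(E) = -E²/6 + 4*E/3 (V(E) = -((E² - 9*E) + E)/6 = -(E² - 8*E)/6 = -E²/6 + 4*E/3)
j = 25 (j = ((2 + 3) + 0)*5 = (5 + 0)*5 = 5*5 = 25)
V(4) + j*(-67) = (⅙)*4*(8 - 1*4) + 25*(-67) = (⅙)*4*(8 - 4) - 1675 = (⅙)*4*4 - 1675 = 8/3 - 1675 = -5017/3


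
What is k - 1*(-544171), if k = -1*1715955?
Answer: -1171784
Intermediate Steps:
k = -1715955
k - 1*(-544171) = -1715955 - 1*(-544171) = -1715955 + 544171 = -1171784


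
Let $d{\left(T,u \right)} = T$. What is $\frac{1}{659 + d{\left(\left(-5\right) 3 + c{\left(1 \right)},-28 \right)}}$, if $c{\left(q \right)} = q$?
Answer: $\frac{1}{645} \approx 0.0015504$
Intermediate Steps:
$\frac{1}{659 + d{\left(\left(-5\right) 3 + c{\left(1 \right)},-28 \right)}} = \frac{1}{659 + \left(\left(-5\right) 3 + 1\right)} = \frac{1}{659 + \left(-15 + 1\right)} = \frac{1}{659 - 14} = \frac{1}{645}$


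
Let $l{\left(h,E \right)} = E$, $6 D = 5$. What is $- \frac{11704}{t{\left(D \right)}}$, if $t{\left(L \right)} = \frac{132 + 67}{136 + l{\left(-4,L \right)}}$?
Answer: $- \frac{4804492}{597} \approx -8047.7$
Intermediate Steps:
$D = \frac{5}{6}$ ($D = \frac{1}{6} \cdot 5 = \frac{5}{6} \approx 0.83333$)
$t{\left(L \right)} = \frac{199}{136 + L}$ ($t{\left(L \right)} = \frac{132 + 67}{136 + L} = \frac{199}{136 + L}$)
$- \frac{11704}{t{\left(D \right)}} = - \frac{11704}{199 \frac{1}{136 + \frac{5}{6}}} = - \frac{11704}{199 \frac{1}{\frac{821}{6}}} = - \frac{11704}{199 \cdot \frac{6}{821}} = - \frac{11704}{\frac{1194}{821}} = \left(-11704\right) \frac{821}{1194} = - \frac{4804492}{597}$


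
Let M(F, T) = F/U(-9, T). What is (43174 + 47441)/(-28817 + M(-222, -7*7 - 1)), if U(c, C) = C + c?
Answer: -5346285/1699981 ≈ -3.1449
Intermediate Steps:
M(F, T) = F/(-9 + T) (M(F, T) = F/(T - 9) = F/(-9 + T))
(43174 + 47441)/(-28817 + M(-222, -7*7 - 1)) = (43174 + 47441)/(-28817 - 222/(-9 + (-7*7 - 1))) = 90615/(-28817 - 222/(-9 + (-49 - 1))) = 90615/(-28817 - 222/(-9 - 50)) = 90615/(-28817 - 222/(-59)) = 90615/(-28817 - 222*(-1/59)) = 90615/(-28817 + 222/59) = 90615/(-1699981/59) = 90615*(-59/1699981) = -5346285/1699981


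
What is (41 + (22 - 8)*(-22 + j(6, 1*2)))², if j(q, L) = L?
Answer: 57121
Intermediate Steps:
(41 + (22 - 8)*(-22 + j(6, 1*2)))² = (41 + (22 - 8)*(-22 + 1*2))² = (41 + 14*(-22 + 2))² = (41 + 14*(-20))² = (41 - 280)² = (-239)² = 57121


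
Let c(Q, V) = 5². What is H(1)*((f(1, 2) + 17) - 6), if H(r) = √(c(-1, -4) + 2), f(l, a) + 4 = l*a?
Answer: 27*√3 ≈ 46.765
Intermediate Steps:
c(Q, V) = 25
f(l, a) = -4 + a*l (f(l, a) = -4 + l*a = -4 + a*l)
H(r) = 3*√3 (H(r) = √(25 + 2) = √27 = 3*√3)
H(1)*((f(1, 2) + 17) - 6) = (3*√3)*(((-4 + 2*1) + 17) - 6) = (3*√3)*(((-4 + 2) + 17) - 6) = (3*√3)*((-2 + 17) - 6) = (3*√3)*(15 - 6) = (3*√3)*9 = 27*√3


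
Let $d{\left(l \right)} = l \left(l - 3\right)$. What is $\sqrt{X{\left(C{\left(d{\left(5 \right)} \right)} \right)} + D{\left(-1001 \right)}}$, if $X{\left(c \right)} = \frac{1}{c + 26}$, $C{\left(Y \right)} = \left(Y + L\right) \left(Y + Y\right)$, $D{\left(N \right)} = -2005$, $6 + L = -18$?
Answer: $\frac{i \sqrt{129354834}}{254} \approx 44.777 i$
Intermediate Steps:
$L = -24$ ($L = -6 - 18 = -24$)
$d{\left(l \right)} = l \left(-3 + l\right)$
$C{\left(Y \right)} = 2 Y \left(-24 + Y\right)$ ($C{\left(Y \right)} = \left(Y - 24\right) \left(Y + Y\right) = \left(-24 + Y\right) 2 Y = 2 Y \left(-24 + Y\right)$)
$X{\left(c \right)} = \frac{1}{26 + c}$
$\sqrt{X{\left(C{\left(d{\left(5 \right)} \right)} \right)} + D{\left(-1001 \right)}} = \sqrt{\frac{1}{26 + 2 \cdot 5 \left(-3 + 5\right) \left(-24 + 5 \left(-3 + 5\right)\right)} - 2005} = \sqrt{\frac{1}{26 + 2 \cdot 5 \cdot 2 \left(-24 + 5 \cdot 2\right)} - 2005} = \sqrt{\frac{1}{26 + 2 \cdot 10 \left(-24 + 10\right)} - 2005} = \sqrt{\frac{1}{26 + 2 \cdot 10 \left(-14\right)} - 2005} = \sqrt{\frac{1}{26 - 280} - 2005} = \sqrt{\frac{1}{-254} - 2005} = \sqrt{- \frac{1}{254} - 2005} = \sqrt{- \frac{509271}{254}} = \frac{i \sqrt{129354834}}{254}$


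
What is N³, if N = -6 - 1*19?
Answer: -15625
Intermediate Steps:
N = -25 (N = -6 - 19 = -25)
N³ = (-25)³ = -15625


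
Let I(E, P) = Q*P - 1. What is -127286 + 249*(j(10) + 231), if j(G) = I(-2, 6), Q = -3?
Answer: -74498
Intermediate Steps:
I(E, P) = -1 - 3*P (I(E, P) = -3*P - 1 = -1 - 3*P)
j(G) = -19 (j(G) = -1 - 3*6 = -1 - 18 = -19)
-127286 + 249*(j(10) + 231) = -127286 + 249*(-19 + 231) = -127286 + 249*212 = -127286 + 52788 = -74498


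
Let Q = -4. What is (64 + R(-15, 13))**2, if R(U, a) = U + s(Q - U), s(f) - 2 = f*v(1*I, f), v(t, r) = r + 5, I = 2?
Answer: 51529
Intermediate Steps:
v(t, r) = 5 + r
s(f) = 2 + f*(5 + f)
R(U, a) = 2 + U + (1 - U)*(-4 - U) (R(U, a) = U + (2 + (-4 - U)*(5 + (-4 - U))) = U + (2 + (-4 - U)*(1 - U)) = U + (2 + (1 - U)*(-4 - U)) = 2 + U + (1 - U)*(-4 - U))
(64 + R(-15, 13))**2 = (64 + (-2 + (-15)**2 + 4*(-15)))**2 = (64 + (-2 + 225 - 60))**2 = (64 + 163)**2 = 227**2 = 51529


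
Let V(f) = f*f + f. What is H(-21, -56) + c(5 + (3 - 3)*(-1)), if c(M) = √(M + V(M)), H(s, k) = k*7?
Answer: -392 + √35 ≈ -386.08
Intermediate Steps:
H(s, k) = 7*k
V(f) = f + f² (V(f) = f² + f = f + f²)
c(M) = √(M + M*(1 + M))
H(-21, -56) + c(5 + (3 - 3)*(-1)) = 7*(-56) + √((5 + (3 - 3)*(-1))*(2 + (5 + (3 - 3)*(-1)))) = -392 + √((5 + 0*(-1))*(2 + (5 + 0*(-1)))) = -392 + √((5 + 0)*(2 + (5 + 0))) = -392 + √(5*(2 + 5)) = -392 + √(5*7) = -392 + √35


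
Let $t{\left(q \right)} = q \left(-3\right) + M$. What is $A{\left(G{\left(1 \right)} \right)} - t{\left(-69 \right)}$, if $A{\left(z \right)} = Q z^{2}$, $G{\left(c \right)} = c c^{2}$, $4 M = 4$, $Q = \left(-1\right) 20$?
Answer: $-228$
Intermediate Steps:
$Q = -20$
$M = 1$ ($M = \frac{1}{4} \cdot 4 = 1$)
$G{\left(c \right)} = c^{3}$
$A{\left(z \right)} = - 20 z^{2}$
$t{\left(q \right)} = 1 - 3 q$ ($t{\left(q \right)} = q \left(-3\right) + 1 = - 3 q + 1 = 1 - 3 q$)
$A{\left(G{\left(1 \right)} \right)} - t{\left(-69 \right)} = - 20 \left(1^{3}\right)^{2} - \left(1 - -207\right) = - 20 \cdot 1^{2} - \left(1 + 207\right) = \left(-20\right) 1 - 208 = -20 - 208 = -228$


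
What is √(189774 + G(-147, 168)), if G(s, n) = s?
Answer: √189627 ≈ 435.46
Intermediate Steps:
√(189774 + G(-147, 168)) = √(189774 - 147) = √189627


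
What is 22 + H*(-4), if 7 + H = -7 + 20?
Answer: -2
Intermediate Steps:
H = 6 (H = -7 + (-7 + 20) = -7 + 13 = 6)
22 + H*(-4) = 22 + 6*(-4) = 22 - 24 = -2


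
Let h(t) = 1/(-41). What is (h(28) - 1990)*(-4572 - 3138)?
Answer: 629066610/41 ≈ 1.5343e+7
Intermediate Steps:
h(t) = -1/41
(h(28) - 1990)*(-4572 - 3138) = (-1/41 - 1990)*(-4572 - 3138) = -81591/41*(-7710) = 629066610/41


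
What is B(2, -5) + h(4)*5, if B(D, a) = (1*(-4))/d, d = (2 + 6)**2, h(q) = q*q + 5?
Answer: 1679/16 ≈ 104.94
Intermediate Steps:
h(q) = 5 + q**2 (h(q) = q**2 + 5 = 5 + q**2)
d = 64 (d = 8**2 = 64)
B(D, a) = -1/16 (B(D, a) = (1*(-4))/64 = -4*1/64 = -1/16)
B(2, -5) + h(4)*5 = -1/16 + (5 + 4**2)*5 = -1/16 + (5 + 16)*5 = -1/16 + 21*5 = -1/16 + 105 = 1679/16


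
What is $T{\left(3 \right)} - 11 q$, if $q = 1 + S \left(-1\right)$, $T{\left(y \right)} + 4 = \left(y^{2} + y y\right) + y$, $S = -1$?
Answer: $-5$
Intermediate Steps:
$T{\left(y \right)} = -4 + y + 2 y^{2}$ ($T{\left(y \right)} = -4 + \left(\left(y^{2} + y y\right) + y\right) = -4 + \left(\left(y^{2} + y^{2}\right) + y\right) = -4 + \left(2 y^{2} + y\right) = -4 + \left(y + 2 y^{2}\right) = -4 + y + 2 y^{2}$)
$q = 2$ ($q = 1 - -1 = 1 + 1 = 2$)
$T{\left(3 \right)} - 11 q = \left(-4 + 3 + 2 \cdot 3^{2}\right) - 22 = \left(-4 + 3 + 2 \cdot 9\right) - 22 = \left(-4 + 3 + 18\right) - 22 = 17 - 22 = -5$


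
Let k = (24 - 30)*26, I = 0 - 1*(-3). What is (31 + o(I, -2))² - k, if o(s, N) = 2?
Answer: 1245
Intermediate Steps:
I = 3 (I = 0 + 3 = 3)
k = -156 (k = -6*26 = -156)
(31 + o(I, -2))² - k = (31 + 2)² - 1*(-156) = 33² + 156 = 1089 + 156 = 1245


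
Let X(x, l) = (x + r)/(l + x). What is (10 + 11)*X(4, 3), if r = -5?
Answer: -3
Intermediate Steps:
X(x, l) = (-5 + x)/(l + x) (X(x, l) = (x - 5)/(l + x) = (-5 + x)/(l + x))
(10 + 11)*X(4, 3) = (10 + 11)*((-5 + 4)/(3 + 4)) = 21*(-1/7) = -3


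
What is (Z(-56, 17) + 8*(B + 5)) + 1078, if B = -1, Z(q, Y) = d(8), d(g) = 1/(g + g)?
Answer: 17761/16 ≈ 1110.1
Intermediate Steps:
d(g) = 1/(2*g)
Z(q, Y) = 1/16 (Z(q, Y) = (½)/8 = (½)*(⅛) = 1/16)
(Z(-56, 17) + 8*(B + 5)) + 1078 = (1/16 + 8*(-1 + 5)) + 1078 = (1/16 + 8*4) + 1078 = (1/16 + 32) + 1078 = 513/16 + 1078 = 17761/16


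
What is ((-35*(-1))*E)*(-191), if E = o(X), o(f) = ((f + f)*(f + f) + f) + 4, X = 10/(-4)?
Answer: -354305/2 ≈ -1.7715e+5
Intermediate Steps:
X = -5/2 (X = 10*(-¼) = -5/2 ≈ -2.5000)
o(f) = 4 + f + 4*f² (o(f) = ((2*f)*(2*f) + f) + 4 = (4*f² + f) + 4 = (f + 4*f²) + 4 = 4 + f + 4*f²)
E = 53/2 (E = 4 - 5/2 + 4*(-5/2)² = 4 - 5/2 + 4*(25/4) = 4 - 5/2 + 25 = 53/2 ≈ 26.500)
((-35*(-1))*E)*(-191) = (-35*(-1)*(53/2))*(-191) = (35*(53/2))*(-191) = (1855/2)*(-191) = -354305/2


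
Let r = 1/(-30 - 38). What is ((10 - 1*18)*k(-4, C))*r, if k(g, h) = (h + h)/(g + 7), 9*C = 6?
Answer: 8/153 ≈ 0.052288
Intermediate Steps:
C = 2/3 (C = (1/9)*6 = 2/3 ≈ 0.66667)
r = -1/68 (r = 1/(-68) = -1/68 ≈ -0.014706)
k(g, h) = 2*h/(7 + g) (k(g, h) = (2*h)/(7 + g) = 2*h/(7 + g))
((10 - 1*18)*k(-4, C))*r = ((10 - 1*18)*(2*(2/3)/(7 - 4)))*(-1/68) = ((10 - 18)*(2*(2/3)/3))*(-1/68) = -16*2/(3*3)*(-1/68) = -8*4/9*(-1/68) = -32/9*(-1/68) = 8/153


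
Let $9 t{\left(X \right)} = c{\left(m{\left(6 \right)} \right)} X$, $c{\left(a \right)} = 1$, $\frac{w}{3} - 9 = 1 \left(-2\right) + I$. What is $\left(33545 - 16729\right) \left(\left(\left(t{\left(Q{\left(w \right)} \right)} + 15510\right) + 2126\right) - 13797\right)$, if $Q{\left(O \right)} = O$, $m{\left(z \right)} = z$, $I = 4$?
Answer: $\frac{193854848}{3} \approx 6.4618 \cdot 10^{7}$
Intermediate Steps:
$w = 33$ ($w = 27 + 3 \left(1 \left(-2\right) + 4\right) = 27 + 3 \left(-2 + 4\right) = 27 + 3 \cdot 2 = 27 + 6 = 33$)
$t{\left(X \right)} = \frac{X}{9}$ ($t{\left(X \right)} = \frac{1 X}{9} = \frac{X}{9}$)
$\left(33545 - 16729\right) \left(\left(\left(t{\left(Q{\left(w \right)} \right)} + 15510\right) + 2126\right) - 13797\right) = \left(33545 - 16729\right) \left(\left(\left(\frac{1}{9} \cdot 33 + 15510\right) + 2126\right) - 13797\right) = 16816 \left(\left(\left(\frac{11}{3} + 15510\right) + 2126\right) - 13797\right) = 16816 \left(\left(\frac{46541}{3} + 2126\right) - 13797\right) = 16816 \left(\frac{52919}{3} - 13797\right) = 16816 \cdot \frac{11528}{3} = \frac{193854848}{3}$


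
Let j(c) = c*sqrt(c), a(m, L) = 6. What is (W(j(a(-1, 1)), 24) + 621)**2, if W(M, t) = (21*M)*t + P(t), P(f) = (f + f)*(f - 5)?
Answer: 57217545 + 9271584*sqrt(6) ≈ 7.9928e+7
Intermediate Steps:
P(f) = 2*f*(-5 + f) (P(f) = (2*f)*(-5 + f) = 2*f*(-5 + f))
j(c) = c**(3/2)
W(M, t) = 2*t*(-5 + t) + 21*M*t (W(M, t) = (21*M)*t + 2*t*(-5 + t) = 21*M*t + 2*t*(-5 + t) = 2*t*(-5 + t) + 21*M*t)
(W(j(a(-1, 1)), 24) + 621)**2 = (24*(-10 + 2*24 + 21*6**(3/2)) + 621)**2 = (24*(-10 + 48 + 21*(6*sqrt(6))) + 621)**2 = (24*(-10 + 48 + 126*sqrt(6)) + 621)**2 = (24*(38 + 126*sqrt(6)) + 621)**2 = ((912 + 3024*sqrt(6)) + 621)**2 = (1533 + 3024*sqrt(6))**2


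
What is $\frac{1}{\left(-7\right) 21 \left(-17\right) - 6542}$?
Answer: $- \frac{1}{4043} \approx -0.00024734$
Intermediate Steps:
$\frac{1}{\left(-7\right) 21 \left(-17\right) - 6542} = \frac{1}{\left(-147\right) \left(-17\right) - 6542} = \frac{1}{2499 - 6542} = \frac{1}{-4043} = - \frac{1}{4043}$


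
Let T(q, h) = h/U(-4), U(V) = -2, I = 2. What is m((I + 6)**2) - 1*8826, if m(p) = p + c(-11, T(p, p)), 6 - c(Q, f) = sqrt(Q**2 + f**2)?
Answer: -8756 - sqrt(1145) ≈ -8789.8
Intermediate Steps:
T(q, h) = -h/2 (T(q, h) = h/(-2) = h*(-1/2) = -h/2)
c(Q, f) = 6 - sqrt(Q**2 + f**2)
m(p) = 6 + p - sqrt(121 + p**2/4) (m(p) = p + (6 - sqrt((-11)**2 + (-p/2)**2)) = p + (6 - sqrt(121 + p**2/4)) = 6 + p - sqrt(121 + p**2/4))
m((I + 6)**2) - 1*8826 = (6 + (2 + 6)**2 - sqrt(484 + ((2 + 6)**2)**2)/2) - 1*8826 = (6 + 8**2 - sqrt(484 + (8**2)**2)/2) - 8826 = (6 + 64 - sqrt(484 + 64**2)/2) - 8826 = (6 + 64 - sqrt(484 + 4096)/2) - 8826 = (6 + 64 - sqrt(1145)) - 8826 = (70 - sqrt(1145)) - 8826 = -8756 - sqrt(1145)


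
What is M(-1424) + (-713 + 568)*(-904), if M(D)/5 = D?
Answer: 123960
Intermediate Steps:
M(D) = 5*D
M(-1424) + (-713 + 568)*(-904) = 5*(-1424) + (-713 + 568)*(-904) = -7120 - 145*(-904) = -7120 + 131080 = 123960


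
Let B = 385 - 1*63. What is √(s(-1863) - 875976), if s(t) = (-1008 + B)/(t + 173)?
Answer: I*√3700996885/65 ≈ 935.94*I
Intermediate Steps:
B = 322 (B = 385 - 63 = 322)
s(t) = -686/(173 + t) (s(t) = (-1008 + 322)/(t + 173) = -686/(173 + t))
√(s(-1863) - 875976) = √(-686/(173 - 1863) - 875976) = √(-686/(-1690) - 875976) = √(-686*(-1/1690) - 875976) = √(343/845 - 875976) = √(-740199377/845) = I*√3700996885/65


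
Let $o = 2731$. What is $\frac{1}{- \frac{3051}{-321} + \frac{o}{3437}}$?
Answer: $\frac{367759}{3787646} \approx 0.097094$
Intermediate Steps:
$\frac{1}{- \frac{3051}{-321} + \frac{o}{3437}} = \frac{1}{- \frac{3051}{-321} + \frac{2731}{3437}} = \frac{1}{\left(-3051\right) \left(- \frac{1}{321}\right) + 2731 \cdot \frac{1}{3437}} = \frac{1}{\frac{1017}{107} + \frac{2731}{3437}} = \frac{1}{\frac{3787646}{367759}} = \frac{367759}{3787646}$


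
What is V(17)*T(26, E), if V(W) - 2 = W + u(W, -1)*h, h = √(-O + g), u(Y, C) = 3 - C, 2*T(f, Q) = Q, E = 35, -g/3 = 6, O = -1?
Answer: 665/2 + 70*I*√17 ≈ 332.5 + 288.62*I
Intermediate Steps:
g = -18 (g = -3*6 = -18)
T(f, Q) = Q/2
h = I*√17 (h = √(-1*(-1) - 18) = √(1 - 18) = √(-17) = I*√17 ≈ 4.1231*I)
V(W) = 2 + W + 4*I*√17 (V(W) = 2 + (W + (3 - 1*(-1))*(I*√17)) = 2 + (W + (3 + 1)*(I*√17)) = 2 + (W + 4*(I*√17)) = 2 + (W + 4*I*√17) = 2 + W + 4*I*√17)
V(17)*T(26, E) = (2 + 17 + 4*I*√17)*((½)*35) = (19 + 4*I*√17)*(35/2) = 665/2 + 70*I*√17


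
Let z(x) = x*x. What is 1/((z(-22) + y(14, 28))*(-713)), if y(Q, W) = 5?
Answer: -1/348657 ≈ -2.8681e-6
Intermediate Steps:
z(x) = x**2
1/((z(-22) + y(14, 28))*(-713)) = 1/(((-22)**2 + 5)*(-713)) = -1/713/(484 + 5) = -1/713/489 = (1/489)*(-1/713) = -1/348657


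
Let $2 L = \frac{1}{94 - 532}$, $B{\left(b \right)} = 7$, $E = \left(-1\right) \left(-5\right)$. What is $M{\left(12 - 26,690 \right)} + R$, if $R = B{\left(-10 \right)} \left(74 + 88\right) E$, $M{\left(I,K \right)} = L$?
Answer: $\frac{4966919}{876} \approx 5670.0$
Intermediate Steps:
$E = 5$
$L = - \frac{1}{876}$ ($L = \frac{1}{2 \left(94 - 532\right)} = \frac{1}{2 \left(-438\right)} = \frac{1}{2} \left(- \frac{1}{438}\right) = - \frac{1}{876} \approx -0.0011416$)
$M{\left(I,K \right)} = - \frac{1}{876}$
$R = 5670$ ($R = 7 \left(74 + 88\right) 5 = 7 \cdot 162 \cdot 5 = 1134 \cdot 5 = 5670$)
$M{\left(12 - 26,690 \right)} + R = - \frac{1}{876} + 5670 = \frac{4966919}{876}$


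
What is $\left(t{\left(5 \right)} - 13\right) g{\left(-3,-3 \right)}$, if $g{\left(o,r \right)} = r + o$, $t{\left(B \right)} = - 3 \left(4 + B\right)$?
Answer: $240$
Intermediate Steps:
$t{\left(B \right)} = -12 - 3 B$
$g{\left(o,r \right)} = o + r$
$\left(t{\left(5 \right)} - 13\right) g{\left(-3,-3 \right)} = \left(\left(-12 - 15\right) - 13\right) \left(-3 - 3\right) = \left(\left(-12 - 15\right) - 13\right) \left(-6\right) = \left(-27 - 13\right) \left(-6\right) = \left(-40\right) \left(-6\right) = 240$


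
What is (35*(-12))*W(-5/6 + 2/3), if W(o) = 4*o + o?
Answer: 350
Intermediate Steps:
W(o) = 5*o
(35*(-12))*W(-5/6 + 2/3) = (35*(-12))*(5*(-5/6 + 2/3)) = -2100*(-5*1/6 + 2*(1/3)) = -2100*(-5/6 + 2/3) = -2100*(-1)/6 = -420*(-5/6) = 350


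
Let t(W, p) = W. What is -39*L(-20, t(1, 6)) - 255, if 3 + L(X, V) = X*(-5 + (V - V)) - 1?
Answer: -3999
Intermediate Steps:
L(X, V) = -4 - 5*X (L(X, V) = -3 + (X*(-5 + (V - V)) - 1) = -3 + (X*(-5 + 0) - 1) = -3 + (X*(-5) - 1) = -3 + (-5*X - 1) = -3 + (-1 - 5*X) = -4 - 5*X)
-39*L(-20, t(1, 6)) - 255 = -39*(-4 - 5*(-20)) - 255 = -39*(-4 + 100) - 255 = -39*96 - 255 = -3744 - 255 = -3999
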